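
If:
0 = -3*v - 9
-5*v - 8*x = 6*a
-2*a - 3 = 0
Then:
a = -3/2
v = -3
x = 3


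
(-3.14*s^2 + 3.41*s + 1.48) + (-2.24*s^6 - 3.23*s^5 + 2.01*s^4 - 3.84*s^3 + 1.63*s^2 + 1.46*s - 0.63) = -2.24*s^6 - 3.23*s^5 + 2.01*s^4 - 3.84*s^3 - 1.51*s^2 + 4.87*s + 0.85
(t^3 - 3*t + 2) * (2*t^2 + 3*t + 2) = 2*t^5 + 3*t^4 - 4*t^3 - 5*t^2 + 4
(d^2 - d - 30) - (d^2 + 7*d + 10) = -8*d - 40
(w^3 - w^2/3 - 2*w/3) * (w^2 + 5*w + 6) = w^5 + 14*w^4/3 + 11*w^3/3 - 16*w^2/3 - 4*w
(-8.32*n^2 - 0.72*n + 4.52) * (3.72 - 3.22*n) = 26.7904*n^3 - 28.632*n^2 - 17.2328*n + 16.8144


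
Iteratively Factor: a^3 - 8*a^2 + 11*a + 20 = (a - 4)*(a^2 - 4*a - 5) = (a - 5)*(a - 4)*(a + 1)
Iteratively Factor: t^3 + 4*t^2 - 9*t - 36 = (t + 3)*(t^2 + t - 12) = (t - 3)*(t + 3)*(t + 4)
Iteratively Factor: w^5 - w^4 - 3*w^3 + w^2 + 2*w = (w - 2)*(w^4 + w^3 - w^2 - w) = (w - 2)*(w - 1)*(w^3 + 2*w^2 + w) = (w - 2)*(w - 1)*(w + 1)*(w^2 + w) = w*(w - 2)*(w - 1)*(w + 1)*(w + 1)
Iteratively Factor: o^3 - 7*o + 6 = (o - 1)*(o^2 + o - 6) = (o - 1)*(o + 3)*(o - 2)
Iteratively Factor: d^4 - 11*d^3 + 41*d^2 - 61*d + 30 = (d - 3)*(d^3 - 8*d^2 + 17*d - 10) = (d - 3)*(d - 1)*(d^2 - 7*d + 10) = (d - 3)*(d - 2)*(d - 1)*(d - 5)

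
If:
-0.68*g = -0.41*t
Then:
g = 0.602941176470588*t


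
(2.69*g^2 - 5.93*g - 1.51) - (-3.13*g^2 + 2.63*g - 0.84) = 5.82*g^2 - 8.56*g - 0.67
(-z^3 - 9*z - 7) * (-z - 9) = z^4 + 9*z^3 + 9*z^2 + 88*z + 63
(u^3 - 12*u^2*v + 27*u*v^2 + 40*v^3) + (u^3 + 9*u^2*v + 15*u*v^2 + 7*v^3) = 2*u^3 - 3*u^2*v + 42*u*v^2 + 47*v^3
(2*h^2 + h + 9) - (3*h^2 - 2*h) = -h^2 + 3*h + 9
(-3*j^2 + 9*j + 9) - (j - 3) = -3*j^2 + 8*j + 12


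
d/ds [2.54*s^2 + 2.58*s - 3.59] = 5.08*s + 2.58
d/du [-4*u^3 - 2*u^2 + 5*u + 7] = -12*u^2 - 4*u + 5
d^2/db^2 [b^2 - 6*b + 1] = 2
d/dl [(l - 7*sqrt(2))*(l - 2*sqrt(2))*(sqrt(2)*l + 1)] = 3*sqrt(2)*l^2 - 34*l + 19*sqrt(2)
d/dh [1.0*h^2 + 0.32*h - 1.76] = 2.0*h + 0.32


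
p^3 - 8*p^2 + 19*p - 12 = (p - 4)*(p - 3)*(p - 1)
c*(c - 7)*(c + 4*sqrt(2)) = c^3 - 7*c^2 + 4*sqrt(2)*c^2 - 28*sqrt(2)*c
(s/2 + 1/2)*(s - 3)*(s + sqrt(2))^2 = s^4/2 - s^3 + sqrt(2)*s^3 - 2*sqrt(2)*s^2 - s^2/2 - 3*sqrt(2)*s - 2*s - 3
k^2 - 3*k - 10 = (k - 5)*(k + 2)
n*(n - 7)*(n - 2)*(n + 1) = n^4 - 8*n^3 + 5*n^2 + 14*n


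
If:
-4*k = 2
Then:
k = -1/2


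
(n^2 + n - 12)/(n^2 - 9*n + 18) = (n + 4)/(n - 6)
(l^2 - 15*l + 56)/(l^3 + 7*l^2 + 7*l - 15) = (l^2 - 15*l + 56)/(l^3 + 7*l^2 + 7*l - 15)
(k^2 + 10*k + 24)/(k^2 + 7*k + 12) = (k + 6)/(k + 3)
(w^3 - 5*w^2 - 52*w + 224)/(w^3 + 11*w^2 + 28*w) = (w^2 - 12*w + 32)/(w*(w + 4))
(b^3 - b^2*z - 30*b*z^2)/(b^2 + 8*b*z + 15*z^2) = b*(b - 6*z)/(b + 3*z)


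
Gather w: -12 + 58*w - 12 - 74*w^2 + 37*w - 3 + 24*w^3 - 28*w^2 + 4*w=24*w^3 - 102*w^2 + 99*w - 27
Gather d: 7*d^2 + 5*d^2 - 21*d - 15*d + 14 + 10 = 12*d^2 - 36*d + 24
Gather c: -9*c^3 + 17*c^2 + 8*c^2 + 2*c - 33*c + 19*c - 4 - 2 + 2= -9*c^3 + 25*c^2 - 12*c - 4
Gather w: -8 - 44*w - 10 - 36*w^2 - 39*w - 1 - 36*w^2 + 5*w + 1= -72*w^2 - 78*w - 18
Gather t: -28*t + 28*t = 0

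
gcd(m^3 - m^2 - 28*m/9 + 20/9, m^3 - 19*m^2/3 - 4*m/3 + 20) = m^2 - m/3 - 10/3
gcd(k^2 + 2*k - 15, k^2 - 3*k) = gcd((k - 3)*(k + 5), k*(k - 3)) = k - 3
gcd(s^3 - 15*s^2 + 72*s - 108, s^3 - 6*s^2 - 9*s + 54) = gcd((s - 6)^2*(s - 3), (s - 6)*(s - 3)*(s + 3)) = s^2 - 9*s + 18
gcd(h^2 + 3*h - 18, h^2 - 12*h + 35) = 1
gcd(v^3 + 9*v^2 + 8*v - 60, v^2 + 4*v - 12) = v^2 + 4*v - 12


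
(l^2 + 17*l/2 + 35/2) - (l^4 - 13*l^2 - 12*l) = -l^4 + 14*l^2 + 41*l/2 + 35/2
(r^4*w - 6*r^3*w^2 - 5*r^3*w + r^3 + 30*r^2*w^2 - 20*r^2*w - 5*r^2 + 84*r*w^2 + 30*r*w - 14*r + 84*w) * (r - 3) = r^5*w - 6*r^4*w^2 - 8*r^4*w + r^4 + 48*r^3*w^2 - 5*r^3*w - 8*r^3 - 6*r^2*w^2 + 90*r^2*w + r^2 - 252*r*w^2 - 6*r*w + 42*r - 252*w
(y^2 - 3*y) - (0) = y^2 - 3*y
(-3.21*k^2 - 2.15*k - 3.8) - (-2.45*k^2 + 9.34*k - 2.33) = -0.76*k^2 - 11.49*k - 1.47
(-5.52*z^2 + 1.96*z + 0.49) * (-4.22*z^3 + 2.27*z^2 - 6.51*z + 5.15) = 23.2944*z^5 - 20.8016*z^4 + 38.3166*z^3 - 40.0753*z^2 + 6.9041*z + 2.5235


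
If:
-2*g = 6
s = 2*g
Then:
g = -3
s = -6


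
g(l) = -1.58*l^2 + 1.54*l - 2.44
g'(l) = 1.54 - 3.16*l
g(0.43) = -2.07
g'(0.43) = 0.18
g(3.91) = -20.57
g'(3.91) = -10.82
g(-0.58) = -3.86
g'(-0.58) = 3.37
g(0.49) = -2.06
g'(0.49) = -0.01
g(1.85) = -5.00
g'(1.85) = -4.31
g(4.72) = -30.37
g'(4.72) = -13.38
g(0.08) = -2.33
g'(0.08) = 1.29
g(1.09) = -2.64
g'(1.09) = -1.90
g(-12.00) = -248.44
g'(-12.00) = 39.46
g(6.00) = -50.08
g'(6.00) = -17.42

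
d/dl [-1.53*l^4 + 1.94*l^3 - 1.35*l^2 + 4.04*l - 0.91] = -6.12*l^3 + 5.82*l^2 - 2.7*l + 4.04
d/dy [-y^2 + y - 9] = 1 - 2*y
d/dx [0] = 0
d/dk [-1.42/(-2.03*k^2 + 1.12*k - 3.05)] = (1.5904 - 5.7652*k)/(2.03*k^2 - 1.12*k + 3.05)^2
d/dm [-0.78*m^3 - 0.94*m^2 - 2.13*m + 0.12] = -2.34*m^2 - 1.88*m - 2.13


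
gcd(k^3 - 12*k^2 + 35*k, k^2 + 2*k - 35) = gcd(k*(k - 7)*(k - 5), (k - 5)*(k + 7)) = k - 5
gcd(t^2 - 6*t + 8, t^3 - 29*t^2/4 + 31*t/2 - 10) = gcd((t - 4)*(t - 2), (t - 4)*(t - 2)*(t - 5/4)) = t^2 - 6*t + 8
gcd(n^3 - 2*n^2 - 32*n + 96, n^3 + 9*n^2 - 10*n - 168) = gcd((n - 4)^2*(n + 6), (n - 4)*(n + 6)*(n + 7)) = n^2 + 2*n - 24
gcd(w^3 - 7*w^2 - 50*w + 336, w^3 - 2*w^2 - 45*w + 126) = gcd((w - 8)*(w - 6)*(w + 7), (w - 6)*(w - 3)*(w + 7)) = w^2 + w - 42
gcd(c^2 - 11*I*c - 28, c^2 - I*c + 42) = c - 7*I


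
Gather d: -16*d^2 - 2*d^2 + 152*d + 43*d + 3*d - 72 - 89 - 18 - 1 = -18*d^2 + 198*d - 180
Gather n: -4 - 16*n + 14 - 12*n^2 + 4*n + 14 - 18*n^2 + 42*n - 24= -30*n^2 + 30*n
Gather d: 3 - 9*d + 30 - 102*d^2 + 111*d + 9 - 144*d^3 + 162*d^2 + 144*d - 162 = -144*d^3 + 60*d^2 + 246*d - 120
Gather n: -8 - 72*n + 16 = 8 - 72*n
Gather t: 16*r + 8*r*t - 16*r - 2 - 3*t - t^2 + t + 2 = -t^2 + t*(8*r - 2)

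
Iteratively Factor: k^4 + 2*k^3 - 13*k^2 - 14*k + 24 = (k - 3)*(k^3 + 5*k^2 + 2*k - 8) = (k - 3)*(k - 1)*(k^2 + 6*k + 8) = (k - 3)*(k - 1)*(k + 4)*(k + 2)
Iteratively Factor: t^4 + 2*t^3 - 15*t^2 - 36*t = (t)*(t^3 + 2*t^2 - 15*t - 36) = t*(t + 3)*(t^2 - t - 12) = t*(t + 3)^2*(t - 4)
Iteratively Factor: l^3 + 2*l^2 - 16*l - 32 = (l + 2)*(l^2 - 16) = (l - 4)*(l + 2)*(l + 4)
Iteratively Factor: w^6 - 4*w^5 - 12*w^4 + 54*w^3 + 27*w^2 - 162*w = (w + 3)*(w^5 - 7*w^4 + 9*w^3 + 27*w^2 - 54*w) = (w - 3)*(w + 3)*(w^4 - 4*w^3 - 3*w^2 + 18*w) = (w - 3)*(w + 2)*(w + 3)*(w^3 - 6*w^2 + 9*w) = (w - 3)^2*(w + 2)*(w + 3)*(w^2 - 3*w) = (w - 3)^3*(w + 2)*(w + 3)*(w)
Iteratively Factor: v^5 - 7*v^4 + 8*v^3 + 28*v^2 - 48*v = (v - 4)*(v^4 - 3*v^3 - 4*v^2 + 12*v) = (v - 4)*(v + 2)*(v^3 - 5*v^2 + 6*v) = (v - 4)*(v - 2)*(v + 2)*(v^2 - 3*v) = (v - 4)*(v - 3)*(v - 2)*(v + 2)*(v)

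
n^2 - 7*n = n*(n - 7)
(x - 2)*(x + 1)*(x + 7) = x^3 + 6*x^2 - 9*x - 14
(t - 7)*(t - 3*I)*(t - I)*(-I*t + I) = -I*t^4 - 4*t^3 + 8*I*t^3 + 32*t^2 - 4*I*t^2 - 28*t - 24*I*t + 21*I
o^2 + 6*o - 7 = (o - 1)*(o + 7)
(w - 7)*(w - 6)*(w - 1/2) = w^3 - 27*w^2/2 + 97*w/2 - 21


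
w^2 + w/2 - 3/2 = (w - 1)*(w + 3/2)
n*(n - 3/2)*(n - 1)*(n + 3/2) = n^4 - n^3 - 9*n^2/4 + 9*n/4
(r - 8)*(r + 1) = r^2 - 7*r - 8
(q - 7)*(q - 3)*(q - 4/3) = q^3 - 34*q^2/3 + 103*q/3 - 28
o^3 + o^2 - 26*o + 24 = (o - 4)*(o - 1)*(o + 6)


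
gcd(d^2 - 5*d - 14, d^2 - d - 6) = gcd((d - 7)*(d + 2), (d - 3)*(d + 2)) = d + 2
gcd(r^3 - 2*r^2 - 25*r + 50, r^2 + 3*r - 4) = 1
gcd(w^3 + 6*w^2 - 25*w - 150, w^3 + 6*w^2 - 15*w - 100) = w + 5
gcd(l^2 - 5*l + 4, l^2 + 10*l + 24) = 1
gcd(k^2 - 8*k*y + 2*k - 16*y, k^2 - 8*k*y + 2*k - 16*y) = -k^2 + 8*k*y - 2*k + 16*y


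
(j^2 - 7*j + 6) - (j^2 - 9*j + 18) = 2*j - 12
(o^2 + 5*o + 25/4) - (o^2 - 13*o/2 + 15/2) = 23*o/2 - 5/4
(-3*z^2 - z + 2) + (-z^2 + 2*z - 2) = -4*z^2 + z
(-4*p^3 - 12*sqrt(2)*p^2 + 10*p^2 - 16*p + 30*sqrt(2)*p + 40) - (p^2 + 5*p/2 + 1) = -4*p^3 - 12*sqrt(2)*p^2 + 9*p^2 - 37*p/2 + 30*sqrt(2)*p + 39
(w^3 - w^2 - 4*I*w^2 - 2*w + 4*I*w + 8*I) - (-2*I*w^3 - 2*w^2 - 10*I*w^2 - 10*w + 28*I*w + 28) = w^3 + 2*I*w^3 + w^2 + 6*I*w^2 + 8*w - 24*I*w - 28 + 8*I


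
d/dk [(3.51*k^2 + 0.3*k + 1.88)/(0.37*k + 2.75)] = (1.2987*k^2 + 19.305*k + 0.1294)/(0.1369*k^2 + 2.035*k + 7.5625)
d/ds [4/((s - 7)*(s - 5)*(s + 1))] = 4*(-3*s^2 + 22*s - 23)/(s^6 - 22*s^5 + 167*s^4 - 436*s^3 - 241*s^2 + 1610*s + 1225)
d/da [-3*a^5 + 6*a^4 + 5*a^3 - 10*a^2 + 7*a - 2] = -15*a^4 + 24*a^3 + 15*a^2 - 20*a + 7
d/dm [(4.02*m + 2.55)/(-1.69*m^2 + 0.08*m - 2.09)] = (6.7938*m^2 + 8.619*m - 8.6058)/(2.8561*m^4 - 0.2704*m^3 + 7.0706*m^2 - 0.3344*m + 4.3681)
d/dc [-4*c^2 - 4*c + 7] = -8*c - 4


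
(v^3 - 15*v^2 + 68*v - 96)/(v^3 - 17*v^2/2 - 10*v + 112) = 2*(v - 3)/(2*v + 7)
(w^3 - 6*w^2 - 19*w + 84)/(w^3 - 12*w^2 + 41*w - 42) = (w + 4)/(w - 2)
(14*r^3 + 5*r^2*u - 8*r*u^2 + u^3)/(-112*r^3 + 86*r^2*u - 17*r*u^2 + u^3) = (-r - u)/(8*r - u)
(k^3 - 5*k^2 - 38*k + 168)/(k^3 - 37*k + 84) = (k^2 - k - 42)/(k^2 + 4*k - 21)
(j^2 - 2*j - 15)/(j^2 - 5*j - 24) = (j - 5)/(j - 8)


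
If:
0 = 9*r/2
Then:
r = 0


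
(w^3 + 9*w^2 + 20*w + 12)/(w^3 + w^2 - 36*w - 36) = (w + 2)/(w - 6)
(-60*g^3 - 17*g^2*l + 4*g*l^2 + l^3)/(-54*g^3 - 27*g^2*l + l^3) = (20*g^2 - g*l - l^2)/(18*g^2 + 3*g*l - l^2)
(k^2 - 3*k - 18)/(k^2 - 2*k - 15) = (k - 6)/(k - 5)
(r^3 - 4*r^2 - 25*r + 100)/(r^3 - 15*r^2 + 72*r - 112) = (r^2 - 25)/(r^2 - 11*r + 28)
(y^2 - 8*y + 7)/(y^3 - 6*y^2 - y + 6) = (y - 7)/(y^2 - 5*y - 6)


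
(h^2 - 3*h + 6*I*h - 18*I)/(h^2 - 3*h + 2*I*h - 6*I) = (h + 6*I)/(h + 2*I)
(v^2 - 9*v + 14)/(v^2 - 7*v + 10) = (v - 7)/(v - 5)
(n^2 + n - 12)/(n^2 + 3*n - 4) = (n - 3)/(n - 1)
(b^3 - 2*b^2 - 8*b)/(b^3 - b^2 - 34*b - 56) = b*(b - 4)/(b^2 - 3*b - 28)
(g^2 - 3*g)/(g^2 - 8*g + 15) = g/(g - 5)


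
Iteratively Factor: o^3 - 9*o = (o + 3)*(o^2 - 3*o) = o*(o + 3)*(o - 3)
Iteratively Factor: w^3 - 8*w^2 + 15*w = (w)*(w^2 - 8*w + 15) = w*(w - 5)*(w - 3)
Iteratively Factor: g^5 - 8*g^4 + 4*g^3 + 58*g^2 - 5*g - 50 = (g - 1)*(g^4 - 7*g^3 - 3*g^2 + 55*g + 50) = (g - 1)*(g + 2)*(g^3 - 9*g^2 + 15*g + 25) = (g - 1)*(g + 1)*(g + 2)*(g^2 - 10*g + 25) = (g - 5)*(g - 1)*(g + 1)*(g + 2)*(g - 5)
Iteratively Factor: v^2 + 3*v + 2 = (v + 1)*(v + 2)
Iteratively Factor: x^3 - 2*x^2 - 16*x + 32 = (x + 4)*(x^2 - 6*x + 8) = (x - 2)*(x + 4)*(x - 4)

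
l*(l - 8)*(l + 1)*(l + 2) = l^4 - 5*l^3 - 22*l^2 - 16*l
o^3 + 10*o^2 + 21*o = o*(o + 3)*(o + 7)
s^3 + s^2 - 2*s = s*(s - 1)*(s + 2)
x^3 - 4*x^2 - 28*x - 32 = (x - 8)*(x + 2)^2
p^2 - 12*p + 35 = (p - 7)*(p - 5)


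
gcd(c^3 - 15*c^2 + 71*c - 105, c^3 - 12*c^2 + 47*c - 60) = c^2 - 8*c + 15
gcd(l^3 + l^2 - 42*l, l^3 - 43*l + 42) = l^2 + l - 42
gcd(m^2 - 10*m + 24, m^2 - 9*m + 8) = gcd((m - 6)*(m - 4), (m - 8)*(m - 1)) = 1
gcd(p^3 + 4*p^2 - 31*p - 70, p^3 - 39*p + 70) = p^2 + 2*p - 35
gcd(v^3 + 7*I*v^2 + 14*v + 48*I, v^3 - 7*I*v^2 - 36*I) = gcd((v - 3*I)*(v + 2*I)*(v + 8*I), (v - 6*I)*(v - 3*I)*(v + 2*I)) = v^2 - I*v + 6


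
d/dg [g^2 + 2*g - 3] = 2*g + 2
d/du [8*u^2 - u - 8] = 16*u - 1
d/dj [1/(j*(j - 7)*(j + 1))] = (-j*(j - 7) - j*(j + 1) - (j - 7)*(j + 1))/(j^2*(j - 7)^2*(j + 1)^2)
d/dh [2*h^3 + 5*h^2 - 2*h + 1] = 6*h^2 + 10*h - 2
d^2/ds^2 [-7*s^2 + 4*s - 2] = -14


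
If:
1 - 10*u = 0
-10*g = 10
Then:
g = -1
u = 1/10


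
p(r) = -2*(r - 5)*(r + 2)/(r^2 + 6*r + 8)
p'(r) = -2*(-2*r - 6)*(r - 5)*(r + 2)/(r^2 + 6*r + 8)^2 - 2*(r - 5)/(r^2 + 6*r + 8) - 2*(r + 2)/(r^2 + 6*r + 8)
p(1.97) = 1.02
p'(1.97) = -0.51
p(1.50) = 1.27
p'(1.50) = -0.60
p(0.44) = 2.05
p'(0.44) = -0.91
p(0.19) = 2.30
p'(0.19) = -1.03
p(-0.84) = 3.70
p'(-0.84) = -1.80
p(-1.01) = 4.02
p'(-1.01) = -2.01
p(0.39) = 2.10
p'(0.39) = -0.93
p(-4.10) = -182.00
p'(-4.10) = -1800.00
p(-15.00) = -3.64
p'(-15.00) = -0.15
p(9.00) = -0.62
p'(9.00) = -0.11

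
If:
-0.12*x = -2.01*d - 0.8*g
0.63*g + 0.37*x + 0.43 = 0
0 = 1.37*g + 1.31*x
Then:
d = 0.81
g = -1.77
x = 1.85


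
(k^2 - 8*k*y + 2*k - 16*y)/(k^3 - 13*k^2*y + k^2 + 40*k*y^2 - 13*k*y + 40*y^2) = (-k - 2)/(-k^2 + 5*k*y - k + 5*y)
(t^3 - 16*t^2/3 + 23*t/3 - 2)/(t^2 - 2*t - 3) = (3*t^2 - 7*t + 2)/(3*(t + 1))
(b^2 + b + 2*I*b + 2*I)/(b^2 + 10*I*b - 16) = (b + 1)/(b + 8*I)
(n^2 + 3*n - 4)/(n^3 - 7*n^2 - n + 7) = (n + 4)/(n^2 - 6*n - 7)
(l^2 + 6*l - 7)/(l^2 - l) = (l + 7)/l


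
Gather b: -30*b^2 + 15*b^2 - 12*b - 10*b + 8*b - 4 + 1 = -15*b^2 - 14*b - 3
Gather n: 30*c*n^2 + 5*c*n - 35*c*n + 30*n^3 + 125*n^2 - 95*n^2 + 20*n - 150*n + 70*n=30*n^3 + n^2*(30*c + 30) + n*(-30*c - 60)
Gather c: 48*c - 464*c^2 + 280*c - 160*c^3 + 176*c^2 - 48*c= -160*c^3 - 288*c^2 + 280*c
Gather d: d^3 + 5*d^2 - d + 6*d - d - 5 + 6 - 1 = d^3 + 5*d^2 + 4*d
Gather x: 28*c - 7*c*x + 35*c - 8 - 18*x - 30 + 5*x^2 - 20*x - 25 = 63*c + 5*x^2 + x*(-7*c - 38) - 63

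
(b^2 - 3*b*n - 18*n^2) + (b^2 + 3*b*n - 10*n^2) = 2*b^2 - 28*n^2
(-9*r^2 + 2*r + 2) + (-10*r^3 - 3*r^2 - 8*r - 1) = -10*r^3 - 12*r^2 - 6*r + 1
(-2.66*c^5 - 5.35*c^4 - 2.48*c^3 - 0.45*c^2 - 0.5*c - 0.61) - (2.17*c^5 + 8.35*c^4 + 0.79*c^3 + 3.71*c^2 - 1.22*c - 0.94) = -4.83*c^5 - 13.7*c^4 - 3.27*c^3 - 4.16*c^2 + 0.72*c + 0.33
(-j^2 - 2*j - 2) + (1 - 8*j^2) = -9*j^2 - 2*j - 1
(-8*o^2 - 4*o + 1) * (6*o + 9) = -48*o^3 - 96*o^2 - 30*o + 9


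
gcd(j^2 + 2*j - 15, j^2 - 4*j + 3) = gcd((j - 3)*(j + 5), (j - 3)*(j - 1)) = j - 3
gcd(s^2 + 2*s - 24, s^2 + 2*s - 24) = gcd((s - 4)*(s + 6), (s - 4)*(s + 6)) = s^2 + 2*s - 24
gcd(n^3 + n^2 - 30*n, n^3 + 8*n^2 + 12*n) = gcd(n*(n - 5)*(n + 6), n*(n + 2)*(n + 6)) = n^2 + 6*n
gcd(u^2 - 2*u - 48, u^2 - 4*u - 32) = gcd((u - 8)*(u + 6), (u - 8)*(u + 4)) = u - 8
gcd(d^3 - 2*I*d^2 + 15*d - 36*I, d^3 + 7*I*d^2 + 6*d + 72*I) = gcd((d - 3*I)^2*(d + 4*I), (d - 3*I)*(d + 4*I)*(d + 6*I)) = d^2 + I*d + 12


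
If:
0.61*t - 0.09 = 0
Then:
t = 0.15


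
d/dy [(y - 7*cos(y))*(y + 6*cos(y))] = y*sin(y) + 2*y + 42*sin(2*y) - cos(y)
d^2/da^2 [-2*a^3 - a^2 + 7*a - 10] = -12*a - 2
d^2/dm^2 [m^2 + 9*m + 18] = 2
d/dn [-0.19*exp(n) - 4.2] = -0.19*exp(n)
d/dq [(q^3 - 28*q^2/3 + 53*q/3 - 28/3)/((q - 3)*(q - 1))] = (q^2 - 6*q + 47/3)/(q^2 - 6*q + 9)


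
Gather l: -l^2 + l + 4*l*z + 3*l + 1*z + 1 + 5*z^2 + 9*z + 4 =-l^2 + l*(4*z + 4) + 5*z^2 + 10*z + 5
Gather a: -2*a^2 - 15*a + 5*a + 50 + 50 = -2*a^2 - 10*a + 100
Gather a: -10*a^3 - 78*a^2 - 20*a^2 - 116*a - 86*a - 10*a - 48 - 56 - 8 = -10*a^3 - 98*a^2 - 212*a - 112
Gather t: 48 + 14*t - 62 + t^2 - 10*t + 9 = t^2 + 4*t - 5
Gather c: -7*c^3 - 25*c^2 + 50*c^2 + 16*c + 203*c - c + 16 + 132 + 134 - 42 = -7*c^3 + 25*c^2 + 218*c + 240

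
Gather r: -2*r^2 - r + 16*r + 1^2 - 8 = -2*r^2 + 15*r - 7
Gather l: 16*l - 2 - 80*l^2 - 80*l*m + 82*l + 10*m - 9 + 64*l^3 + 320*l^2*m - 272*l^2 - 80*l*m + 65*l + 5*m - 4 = 64*l^3 + l^2*(320*m - 352) + l*(163 - 160*m) + 15*m - 15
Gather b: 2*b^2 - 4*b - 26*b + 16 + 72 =2*b^2 - 30*b + 88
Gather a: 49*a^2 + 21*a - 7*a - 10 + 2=49*a^2 + 14*a - 8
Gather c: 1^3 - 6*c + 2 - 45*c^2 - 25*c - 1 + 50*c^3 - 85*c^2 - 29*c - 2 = 50*c^3 - 130*c^2 - 60*c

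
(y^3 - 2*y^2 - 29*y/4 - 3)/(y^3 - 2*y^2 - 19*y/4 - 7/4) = (2*y^2 - 5*y - 12)/(2*y^2 - 5*y - 7)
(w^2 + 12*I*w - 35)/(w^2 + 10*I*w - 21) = (w + 5*I)/(w + 3*I)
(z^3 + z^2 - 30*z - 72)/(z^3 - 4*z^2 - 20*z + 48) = (z + 3)/(z - 2)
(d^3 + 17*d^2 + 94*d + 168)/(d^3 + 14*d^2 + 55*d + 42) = (d + 4)/(d + 1)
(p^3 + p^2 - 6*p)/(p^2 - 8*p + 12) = p*(p + 3)/(p - 6)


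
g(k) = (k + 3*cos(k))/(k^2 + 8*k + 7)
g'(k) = (1 - 3*sin(k))/(k^2 + 8*k + 7) + (-2*k - 8)*(k + 3*cos(k))/(k^2 + 8*k + 7)^2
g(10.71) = 0.05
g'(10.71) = 0.01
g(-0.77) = 0.97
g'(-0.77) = -2.20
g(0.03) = 0.42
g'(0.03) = -0.34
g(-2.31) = 0.70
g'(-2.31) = -0.14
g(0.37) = 0.31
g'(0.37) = -0.28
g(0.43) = 0.30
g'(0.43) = -0.27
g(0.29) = 0.34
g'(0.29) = -0.29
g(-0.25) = 0.52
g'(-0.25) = -0.43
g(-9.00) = -0.73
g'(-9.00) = -0.32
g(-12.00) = -0.17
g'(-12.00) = -0.06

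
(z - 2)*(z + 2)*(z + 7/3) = z^3 + 7*z^2/3 - 4*z - 28/3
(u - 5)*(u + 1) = u^2 - 4*u - 5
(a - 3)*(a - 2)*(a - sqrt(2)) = a^3 - 5*a^2 - sqrt(2)*a^2 + 6*a + 5*sqrt(2)*a - 6*sqrt(2)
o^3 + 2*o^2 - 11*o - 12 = (o - 3)*(o + 1)*(o + 4)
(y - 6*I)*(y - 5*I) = y^2 - 11*I*y - 30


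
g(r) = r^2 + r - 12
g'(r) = 2*r + 1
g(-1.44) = -11.37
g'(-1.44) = -1.88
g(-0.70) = -12.21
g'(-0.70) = -0.40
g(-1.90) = -10.29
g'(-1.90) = -2.80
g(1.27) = -9.12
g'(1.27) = 3.54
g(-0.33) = -12.22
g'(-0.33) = 0.34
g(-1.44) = -11.37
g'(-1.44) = -1.88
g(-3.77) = -1.56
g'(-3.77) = -6.54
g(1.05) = -9.85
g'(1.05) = 3.10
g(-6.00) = 18.00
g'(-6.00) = -11.00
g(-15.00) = 198.00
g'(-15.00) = -29.00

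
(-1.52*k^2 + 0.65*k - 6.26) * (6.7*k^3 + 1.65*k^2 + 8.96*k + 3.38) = -10.184*k^5 + 1.847*k^4 - 54.4887*k^3 - 9.6426*k^2 - 53.8926*k - 21.1588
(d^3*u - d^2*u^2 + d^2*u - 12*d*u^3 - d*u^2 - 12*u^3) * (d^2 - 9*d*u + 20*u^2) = d^5*u - 10*d^4*u^2 + d^4*u + 17*d^3*u^3 - 10*d^3*u^2 + 88*d^2*u^4 + 17*d^2*u^3 - 240*d*u^5 + 88*d*u^4 - 240*u^5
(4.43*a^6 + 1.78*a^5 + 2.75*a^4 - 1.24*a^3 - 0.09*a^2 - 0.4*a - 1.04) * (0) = 0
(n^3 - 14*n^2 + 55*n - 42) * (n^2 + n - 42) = n^5 - 13*n^4 - n^3 + 601*n^2 - 2352*n + 1764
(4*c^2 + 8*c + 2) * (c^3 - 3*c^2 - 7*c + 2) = 4*c^5 - 4*c^4 - 50*c^3 - 54*c^2 + 2*c + 4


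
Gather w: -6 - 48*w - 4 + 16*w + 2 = -32*w - 8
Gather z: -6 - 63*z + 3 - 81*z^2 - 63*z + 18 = -81*z^2 - 126*z + 15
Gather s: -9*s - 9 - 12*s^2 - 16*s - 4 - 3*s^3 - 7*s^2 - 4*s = -3*s^3 - 19*s^2 - 29*s - 13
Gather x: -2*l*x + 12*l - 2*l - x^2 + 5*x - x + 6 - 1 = 10*l - x^2 + x*(4 - 2*l) + 5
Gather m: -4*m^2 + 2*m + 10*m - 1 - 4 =-4*m^2 + 12*m - 5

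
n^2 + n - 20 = (n - 4)*(n + 5)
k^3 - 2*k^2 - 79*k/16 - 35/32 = (k - 7/2)*(k + 1/4)*(k + 5/4)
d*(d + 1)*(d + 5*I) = d^3 + d^2 + 5*I*d^2 + 5*I*d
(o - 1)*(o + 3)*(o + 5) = o^3 + 7*o^2 + 7*o - 15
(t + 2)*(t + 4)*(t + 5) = t^3 + 11*t^2 + 38*t + 40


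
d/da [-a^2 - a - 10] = -2*a - 1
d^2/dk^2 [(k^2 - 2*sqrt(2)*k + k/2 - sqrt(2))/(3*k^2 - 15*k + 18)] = (-4*sqrt(2)*k^3 + 11*k^3 - 36*k^2 - 6*sqrt(2)*k^2 - 18*k + 102*sqrt(2)*k - 158*sqrt(2) + 102)/(3*(k^6 - 15*k^5 + 93*k^4 - 305*k^3 + 558*k^2 - 540*k + 216))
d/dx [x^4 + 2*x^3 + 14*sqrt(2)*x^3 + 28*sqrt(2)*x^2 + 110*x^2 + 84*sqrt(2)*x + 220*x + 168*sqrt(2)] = 4*x^3 + 6*x^2 + 42*sqrt(2)*x^2 + 56*sqrt(2)*x + 220*x + 84*sqrt(2) + 220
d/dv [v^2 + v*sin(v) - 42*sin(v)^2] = v*cos(v) + 2*v + sin(v) - 42*sin(2*v)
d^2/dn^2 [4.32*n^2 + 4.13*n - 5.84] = 8.64000000000000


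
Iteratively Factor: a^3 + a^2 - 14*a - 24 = (a - 4)*(a^2 + 5*a + 6) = (a - 4)*(a + 2)*(a + 3)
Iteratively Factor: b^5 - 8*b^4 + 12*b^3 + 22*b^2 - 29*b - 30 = (b + 1)*(b^4 - 9*b^3 + 21*b^2 + b - 30) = (b + 1)^2*(b^3 - 10*b^2 + 31*b - 30) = (b - 5)*(b + 1)^2*(b^2 - 5*b + 6) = (b - 5)*(b - 3)*(b + 1)^2*(b - 2)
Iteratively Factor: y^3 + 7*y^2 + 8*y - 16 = (y - 1)*(y^2 + 8*y + 16) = (y - 1)*(y + 4)*(y + 4)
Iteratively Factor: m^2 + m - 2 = (m - 1)*(m + 2)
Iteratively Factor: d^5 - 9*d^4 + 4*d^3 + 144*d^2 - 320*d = (d - 4)*(d^4 - 5*d^3 - 16*d^2 + 80*d) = (d - 4)^2*(d^3 - d^2 - 20*d) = d*(d - 4)^2*(d^2 - d - 20) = d*(d - 5)*(d - 4)^2*(d + 4)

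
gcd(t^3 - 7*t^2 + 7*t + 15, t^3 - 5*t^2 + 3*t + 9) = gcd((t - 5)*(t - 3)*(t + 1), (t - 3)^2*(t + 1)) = t^2 - 2*t - 3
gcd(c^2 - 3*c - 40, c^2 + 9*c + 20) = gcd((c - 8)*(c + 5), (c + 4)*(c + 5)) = c + 5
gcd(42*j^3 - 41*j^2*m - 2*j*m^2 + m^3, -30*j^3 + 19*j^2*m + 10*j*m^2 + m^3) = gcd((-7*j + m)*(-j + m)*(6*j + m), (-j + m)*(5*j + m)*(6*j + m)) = 6*j^2 - 5*j*m - m^2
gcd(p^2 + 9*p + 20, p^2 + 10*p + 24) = p + 4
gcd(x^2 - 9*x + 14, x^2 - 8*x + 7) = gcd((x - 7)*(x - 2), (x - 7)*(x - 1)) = x - 7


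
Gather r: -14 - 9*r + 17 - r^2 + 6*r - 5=-r^2 - 3*r - 2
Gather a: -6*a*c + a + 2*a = a*(3 - 6*c)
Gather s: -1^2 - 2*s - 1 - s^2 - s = -s^2 - 3*s - 2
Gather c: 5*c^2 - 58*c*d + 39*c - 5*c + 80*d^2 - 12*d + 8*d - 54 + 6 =5*c^2 + c*(34 - 58*d) + 80*d^2 - 4*d - 48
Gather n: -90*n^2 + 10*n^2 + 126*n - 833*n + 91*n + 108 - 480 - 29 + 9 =-80*n^2 - 616*n - 392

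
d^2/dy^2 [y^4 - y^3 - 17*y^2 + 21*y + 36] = 12*y^2 - 6*y - 34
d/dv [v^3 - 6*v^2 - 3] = 3*v*(v - 4)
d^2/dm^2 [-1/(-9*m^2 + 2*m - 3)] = 2*(-81*m^2 + 18*m + 4*(9*m - 1)^2 - 27)/(9*m^2 - 2*m + 3)^3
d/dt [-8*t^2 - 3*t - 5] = -16*t - 3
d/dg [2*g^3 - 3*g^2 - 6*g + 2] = 6*g^2 - 6*g - 6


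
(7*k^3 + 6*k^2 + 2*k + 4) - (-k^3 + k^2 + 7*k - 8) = 8*k^3 + 5*k^2 - 5*k + 12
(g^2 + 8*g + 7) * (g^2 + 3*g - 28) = g^4 + 11*g^3 + 3*g^2 - 203*g - 196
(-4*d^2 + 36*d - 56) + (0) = -4*d^2 + 36*d - 56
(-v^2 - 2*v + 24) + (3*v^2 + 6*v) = 2*v^2 + 4*v + 24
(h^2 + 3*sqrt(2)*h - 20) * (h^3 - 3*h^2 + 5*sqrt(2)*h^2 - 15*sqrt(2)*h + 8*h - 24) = h^5 - 3*h^4 + 8*sqrt(2)*h^4 - 24*sqrt(2)*h^3 + 18*h^3 - 76*sqrt(2)*h^2 - 54*h^2 - 160*h + 228*sqrt(2)*h + 480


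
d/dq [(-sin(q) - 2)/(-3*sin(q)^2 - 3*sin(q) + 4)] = (-12*sin(q) + 3*cos(q)^2 - 13)*cos(q)/(3*sin(q)^2 + 3*sin(q) - 4)^2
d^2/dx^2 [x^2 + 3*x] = 2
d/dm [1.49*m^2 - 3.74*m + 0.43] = 2.98*m - 3.74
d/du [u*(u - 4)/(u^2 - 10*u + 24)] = -6/(u^2 - 12*u + 36)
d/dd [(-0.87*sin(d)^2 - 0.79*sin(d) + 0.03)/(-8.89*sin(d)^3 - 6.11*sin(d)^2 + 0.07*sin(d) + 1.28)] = -(7.7343*sin(d)^4 + 14.0462*sin(d)^3 + 4.0877*sin(d)^2 + 1.8606*sin(d) + 1.0133)*cos(d)/(79.0321*sin(d)^6 + 108.6358*sin(d)^5 + 36.0875*sin(d)^4 - 23.6138*sin(d)^3 - 15.6367*sin(d)^2 + 0.1792*sin(d) + 1.6384)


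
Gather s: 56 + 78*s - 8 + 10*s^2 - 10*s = 10*s^2 + 68*s + 48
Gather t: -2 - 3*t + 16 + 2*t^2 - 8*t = 2*t^2 - 11*t + 14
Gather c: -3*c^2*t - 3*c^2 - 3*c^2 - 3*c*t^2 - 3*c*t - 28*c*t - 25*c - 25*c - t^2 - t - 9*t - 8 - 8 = c^2*(-3*t - 6) + c*(-3*t^2 - 31*t - 50) - t^2 - 10*t - 16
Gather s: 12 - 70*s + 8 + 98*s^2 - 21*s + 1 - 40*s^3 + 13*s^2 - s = -40*s^3 + 111*s^2 - 92*s + 21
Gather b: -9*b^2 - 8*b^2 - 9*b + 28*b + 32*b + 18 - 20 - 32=-17*b^2 + 51*b - 34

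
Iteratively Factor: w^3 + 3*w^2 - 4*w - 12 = (w - 2)*(w^2 + 5*w + 6) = (w - 2)*(w + 2)*(w + 3)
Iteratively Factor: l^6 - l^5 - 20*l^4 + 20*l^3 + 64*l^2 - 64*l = (l)*(l^5 - l^4 - 20*l^3 + 20*l^2 + 64*l - 64) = l*(l + 4)*(l^4 - 5*l^3 + 20*l - 16) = l*(l - 1)*(l + 4)*(l^3 - 4*l^2 - 4*l + 16) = l*(l - 4)*(l - 1)*(l + 4)*(l^2 - 4) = l*(l - 4)*(l - 1)*(l + 2)*(l + 4)*(l - 2)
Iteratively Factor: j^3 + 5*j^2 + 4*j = (j)*(j^2 + 5*j + 4) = j*(j + 4)*(j + 1)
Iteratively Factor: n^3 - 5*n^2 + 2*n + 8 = (n + 1)*(n^2 - 6*n + 8) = (n - 4)*(n + 1)*(n - 2)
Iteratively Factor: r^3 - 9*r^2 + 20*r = (r - 4)*(r^2 - 5*r) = r*(r - 4)*(r - 5)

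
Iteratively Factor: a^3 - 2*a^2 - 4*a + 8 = (a - 2)*(a^2 - 4) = (a - 2)*(a + 2)*(a - 2)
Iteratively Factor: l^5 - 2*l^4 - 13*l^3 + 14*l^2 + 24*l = (l + 1)*(l^4 - 3*l^3 - 10*l^2 + 24*l) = l*(l + 1)*(l^3 - 3*l^2 - 10*l + 24) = l*(l - 2)*(l + 1)*(l^2 - l - 12) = l*(l - 2)*(l + 1)*(l + 3)*(l - 4)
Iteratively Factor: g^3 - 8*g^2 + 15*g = (g)*(g^2 - 8*g + 15) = g*(g - 5)*(g - 3)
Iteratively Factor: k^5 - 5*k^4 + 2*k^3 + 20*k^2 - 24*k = (k - 2)*(k^4 - 3*k^3 - 4*k^2 + 12*k) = (k - 2)^2*(k^3 - k^2 - 6*k) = (k - 3)*(k - 2)^2*(k^2 + 2*k) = k*(k - 3)*(k - 2)^2*(k + 2)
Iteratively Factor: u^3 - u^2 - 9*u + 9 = (u + 3)*(u^2 - 4*u + 3) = (u - 1)*(u + 3)*(u - 3)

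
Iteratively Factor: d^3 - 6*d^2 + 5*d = (d - 5)*(d^2 - d) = (d - 5)*(d - 1)*(d)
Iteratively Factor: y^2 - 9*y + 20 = (y - 4)*(y - 5)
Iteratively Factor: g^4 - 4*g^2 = (g + 2)*(g^3 - 2*g^2) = g*(g + 2)*(g^2 - 2*g) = g^2*(g + 2)*(g - 2)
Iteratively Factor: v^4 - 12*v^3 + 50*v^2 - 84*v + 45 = (v - 1)*(v^3 - 11*v^2 + 39*v - 45) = (v - 3)*(v - 1)*(v^2 - 8*v + 15) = (v - 3)^2*(v - 1)*(v - 5)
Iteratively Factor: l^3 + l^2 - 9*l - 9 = (l + 3)*(l^2 - 2*l - 3) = (l + 1)*(l + 3)*(l - 3)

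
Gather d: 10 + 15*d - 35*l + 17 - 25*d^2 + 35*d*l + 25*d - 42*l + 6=-25*d^2 + d*(35*l + 40) - 77*l + 33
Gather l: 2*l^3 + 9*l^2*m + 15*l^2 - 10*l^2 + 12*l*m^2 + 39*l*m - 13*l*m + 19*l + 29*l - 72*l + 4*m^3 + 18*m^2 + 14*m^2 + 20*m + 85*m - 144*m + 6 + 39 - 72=2*l^3 + l^2*(9*m + 5) + l*(12*m^2 + 26*m - 24) + 4*m^3 + 32*m^2 - 39*m - 27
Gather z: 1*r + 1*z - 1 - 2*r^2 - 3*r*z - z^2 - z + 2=-2*r^2 - 3*r*z + r - z^2 + 1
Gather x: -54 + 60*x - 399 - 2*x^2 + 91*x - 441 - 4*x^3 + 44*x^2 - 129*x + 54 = -4*x^3 + 42*x^2 + 22*x - 840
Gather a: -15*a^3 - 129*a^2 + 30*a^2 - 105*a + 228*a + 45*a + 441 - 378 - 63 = -15*a^3 - 99*a^2 + 168*a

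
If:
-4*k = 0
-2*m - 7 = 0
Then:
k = 0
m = -7/2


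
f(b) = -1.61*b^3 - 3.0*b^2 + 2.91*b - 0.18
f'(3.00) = -58.56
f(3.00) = -61.92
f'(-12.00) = -620.61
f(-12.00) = 2314.98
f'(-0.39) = 4.52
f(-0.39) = -1.68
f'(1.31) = -13.24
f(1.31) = -5.14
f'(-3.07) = -24.19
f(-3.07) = 9.20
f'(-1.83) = -2.29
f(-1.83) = -5.69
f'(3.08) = -61.39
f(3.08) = -66.72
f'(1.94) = -26.91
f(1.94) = -17.58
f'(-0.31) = 4.31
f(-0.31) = -1.32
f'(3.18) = -65.01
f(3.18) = -73.04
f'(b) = -4.83*b^2 - 6.0*b + 2.91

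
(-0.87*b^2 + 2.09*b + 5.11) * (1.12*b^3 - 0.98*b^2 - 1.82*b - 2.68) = -0.9744*b^5 + 3.1934*b^4 + 5.2584*b^3 - 6.48*b^2 - 14.9014*b - 13.6948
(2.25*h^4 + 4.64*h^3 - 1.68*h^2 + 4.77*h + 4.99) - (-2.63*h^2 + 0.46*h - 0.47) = 2.25*h^4 + 4.64*h^3 + 0.95*h^2 + 4.31*h + 5.46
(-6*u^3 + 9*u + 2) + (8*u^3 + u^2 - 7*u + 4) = 2*u^3 + u^2 + 2*u + 6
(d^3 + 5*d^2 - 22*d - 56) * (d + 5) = d^4 + 10*d^3 + 3*d^2 - 166*d - 280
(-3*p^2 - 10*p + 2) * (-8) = 24*p^2 + 80*p - 16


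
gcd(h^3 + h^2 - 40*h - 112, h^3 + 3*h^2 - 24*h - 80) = h^2 + 8*h + 16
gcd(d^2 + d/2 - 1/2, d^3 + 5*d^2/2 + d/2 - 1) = d^2 + d/2 - 1/2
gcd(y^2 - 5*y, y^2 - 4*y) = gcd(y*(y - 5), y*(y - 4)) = y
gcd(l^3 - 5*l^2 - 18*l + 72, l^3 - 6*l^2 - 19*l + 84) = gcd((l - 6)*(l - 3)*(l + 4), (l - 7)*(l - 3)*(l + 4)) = l^2 + l - 12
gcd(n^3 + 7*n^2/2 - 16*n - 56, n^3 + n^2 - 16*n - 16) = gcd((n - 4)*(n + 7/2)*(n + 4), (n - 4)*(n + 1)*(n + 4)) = n^2 - 16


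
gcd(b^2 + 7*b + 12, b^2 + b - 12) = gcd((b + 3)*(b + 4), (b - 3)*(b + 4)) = b + 4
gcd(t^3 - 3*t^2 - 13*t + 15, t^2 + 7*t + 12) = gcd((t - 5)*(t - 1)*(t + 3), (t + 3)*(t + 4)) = t + 3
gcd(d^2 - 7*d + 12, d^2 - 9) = d - 3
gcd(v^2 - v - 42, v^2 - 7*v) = v - 7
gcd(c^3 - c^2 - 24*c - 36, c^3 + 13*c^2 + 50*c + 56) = c + 2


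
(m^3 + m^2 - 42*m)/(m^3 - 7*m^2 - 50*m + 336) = m/(m - 8)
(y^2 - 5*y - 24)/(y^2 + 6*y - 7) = (y^2 - 5*y - 24)/(y^2 + 6*y - 7)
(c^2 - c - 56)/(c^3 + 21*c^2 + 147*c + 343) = (c - 8)/(c^2 + 14*c + 49)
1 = 1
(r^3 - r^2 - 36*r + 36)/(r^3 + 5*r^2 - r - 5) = (r^2 - 36)/(r^2 + 6*r + 5)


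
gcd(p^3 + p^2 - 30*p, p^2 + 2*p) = p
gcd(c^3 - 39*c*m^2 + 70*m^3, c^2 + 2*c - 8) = 1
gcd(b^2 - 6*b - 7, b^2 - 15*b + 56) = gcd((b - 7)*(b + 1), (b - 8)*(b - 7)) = b - 7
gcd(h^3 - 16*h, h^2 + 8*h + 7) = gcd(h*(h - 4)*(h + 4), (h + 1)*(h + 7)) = 1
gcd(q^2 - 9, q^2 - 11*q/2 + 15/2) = q - 3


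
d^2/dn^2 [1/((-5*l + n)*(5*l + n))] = 2*(-25*l^2 - 3*n^2)/(15625*l^6 - 1875*l^4*n^2 + 75*l^2*n^4 - n^6)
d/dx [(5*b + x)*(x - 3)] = 5*b + 2*x - 3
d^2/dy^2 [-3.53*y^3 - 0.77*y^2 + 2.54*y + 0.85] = -21.18*y - 1.54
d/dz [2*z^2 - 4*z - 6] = 4*z - 4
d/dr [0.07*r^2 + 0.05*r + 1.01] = 0.14*r + 0.05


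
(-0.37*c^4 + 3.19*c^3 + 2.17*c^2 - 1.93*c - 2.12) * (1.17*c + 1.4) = -0.4329*c^5 + 3.2143*c^4 + 7.0049*c^3 + 0.7799*c^2 - 5.1824*c - 2.968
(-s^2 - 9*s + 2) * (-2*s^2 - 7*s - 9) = 2*s^4 + 25*s^3 + 68*s^2 + 67*s - 18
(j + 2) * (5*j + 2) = 5*j^2 + 12*j + 4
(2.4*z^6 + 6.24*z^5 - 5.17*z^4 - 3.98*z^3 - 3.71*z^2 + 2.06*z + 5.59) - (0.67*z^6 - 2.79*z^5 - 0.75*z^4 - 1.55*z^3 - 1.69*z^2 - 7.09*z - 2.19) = 1.73*z^6 + 9.03*z^5 - 4.42*z^4 - 2.43*z^3 - 2.02*z^2 + 9.15*z + 7.78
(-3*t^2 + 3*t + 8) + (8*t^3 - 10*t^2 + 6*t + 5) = 8*t^3 - 13*t^2 + 9*t + 13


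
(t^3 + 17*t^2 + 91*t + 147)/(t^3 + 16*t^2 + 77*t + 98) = (t + 3)/(t + 2)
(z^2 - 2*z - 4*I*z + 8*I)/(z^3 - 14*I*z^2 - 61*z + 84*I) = (z - 2)/(z^2 - 10*I*z - 21)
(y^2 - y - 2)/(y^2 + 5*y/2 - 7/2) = 2*(y^2 - y - 2)/(2*y^2 + 5*y - 7)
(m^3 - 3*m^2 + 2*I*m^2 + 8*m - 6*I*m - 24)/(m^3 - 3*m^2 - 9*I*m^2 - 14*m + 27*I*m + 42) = (m + 4*I)/(m - 7*I)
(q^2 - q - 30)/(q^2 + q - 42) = (q + 5)/(q + 7)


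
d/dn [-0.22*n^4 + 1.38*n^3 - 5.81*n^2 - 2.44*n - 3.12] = -0.88*n^3 + 4.14*n^2 - 11.62*n - 2.44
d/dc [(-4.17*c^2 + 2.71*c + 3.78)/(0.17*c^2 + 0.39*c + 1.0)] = (-2.087*c^2 - 9.6252*c + 1.2358)/(0.0289*c^4 + 0.1326*c^3 + 0.4921*c^2 + 0.78*c + 1.0)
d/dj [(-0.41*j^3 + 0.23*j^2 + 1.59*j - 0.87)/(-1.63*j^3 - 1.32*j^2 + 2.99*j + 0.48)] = (0.9161*j^4 + 2.7316*j^3 - 2.0582*j^2 - 2.076*j + 3.3645)/(2.6569*j^6 + 4.3032*j^5 - 8.005*j^4 - 9.4584*j^3 + 7.6729*j^2 + 2.8704*j + 0.2304)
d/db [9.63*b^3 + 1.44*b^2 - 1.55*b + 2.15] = 28.89*b^2 + 2.88*b - 1.55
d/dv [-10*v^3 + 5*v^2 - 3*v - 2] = -30*v^2 + 10*v - 3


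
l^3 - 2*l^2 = l^2*(l - 2)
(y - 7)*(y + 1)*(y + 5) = y^3 - y^2 - 37*y - 35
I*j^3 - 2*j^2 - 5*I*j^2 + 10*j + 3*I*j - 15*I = (j - 5)*(j + 3*I)*(I*j + 1)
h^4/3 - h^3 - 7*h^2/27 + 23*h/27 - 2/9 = (h/3 + 1/3)*(h - 3)*(h - 2/3)*(h - 1/3)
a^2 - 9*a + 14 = (a - 7)*(a - 2)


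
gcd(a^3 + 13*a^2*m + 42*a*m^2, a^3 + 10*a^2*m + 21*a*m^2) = a^2 + 7*a*m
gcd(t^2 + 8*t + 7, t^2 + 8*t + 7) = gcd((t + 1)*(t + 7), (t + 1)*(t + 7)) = t^2 + 8*t + 7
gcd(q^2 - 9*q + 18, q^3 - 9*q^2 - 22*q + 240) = q - 6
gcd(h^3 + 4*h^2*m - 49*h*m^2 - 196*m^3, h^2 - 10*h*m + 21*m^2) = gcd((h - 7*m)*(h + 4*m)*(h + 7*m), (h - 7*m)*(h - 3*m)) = h - 7*m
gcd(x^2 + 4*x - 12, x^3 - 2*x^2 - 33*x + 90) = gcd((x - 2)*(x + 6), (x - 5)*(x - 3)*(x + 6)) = x + 6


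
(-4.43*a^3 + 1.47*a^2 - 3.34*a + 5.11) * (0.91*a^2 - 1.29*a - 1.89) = -4.0313*a^5 + 7.0524*a^4 + 3.437*a^3 + 6.1804*a^2 - 0.279300000000001*a - 9.6579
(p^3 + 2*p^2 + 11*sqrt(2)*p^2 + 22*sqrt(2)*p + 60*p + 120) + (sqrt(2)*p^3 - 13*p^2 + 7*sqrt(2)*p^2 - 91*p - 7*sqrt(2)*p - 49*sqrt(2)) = p^3 + sqrt(2)*p^3 - 11*p^2 + 18*sqrt(2)*p^2 - 31*p + 15*sqrt(2)*p - 49*sqrt(2) + 120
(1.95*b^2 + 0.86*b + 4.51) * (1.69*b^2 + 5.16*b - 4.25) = 3.2955*b^4 + 11.5154*b^3 + 3.772*b^2 + 19.6166*b - 19.1675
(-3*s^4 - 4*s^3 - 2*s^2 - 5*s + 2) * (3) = -9*s^4 - 12*s^3 - 6*s^2 - 15*s + 6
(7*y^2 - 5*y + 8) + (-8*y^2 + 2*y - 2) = -y^2 - 3*y + 6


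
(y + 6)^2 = y^2 + 12*y + 36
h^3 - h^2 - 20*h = h*(h - 5)*(h + 4)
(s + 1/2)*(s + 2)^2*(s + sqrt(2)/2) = s^4 + sqrt(2)*s^3/2 + 9*s^3/2 + 9*sqrt(2)*s^2/4 + 6*s^2 + 2*s + 3*sqrt(2)*s + sqrt(2)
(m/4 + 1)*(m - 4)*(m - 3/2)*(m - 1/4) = m^4/4 - 7*m^3/16 - 125*m^2/32 + 7*m - 3/2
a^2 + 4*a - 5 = (a - 1)*(a + 5)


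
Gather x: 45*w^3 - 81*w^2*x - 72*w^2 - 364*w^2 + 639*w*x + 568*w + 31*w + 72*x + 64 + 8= 45*w^3 - 436*w^2 + 599*w + x*(-81*w^2 + 639*w + 72) + 72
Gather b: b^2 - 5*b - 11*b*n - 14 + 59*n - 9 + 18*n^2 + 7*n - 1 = b^2 + b*(-11*n - 5) + 18*n^2 + 66*n - 24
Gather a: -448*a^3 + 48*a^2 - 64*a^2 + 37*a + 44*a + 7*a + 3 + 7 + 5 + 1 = -448*a^3 - 16*a^2 + 88*a + 16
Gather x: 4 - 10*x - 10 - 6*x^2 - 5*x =-6*x^2 - 15*x - 6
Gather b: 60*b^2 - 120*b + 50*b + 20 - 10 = 60*b^2 - 70*b + 10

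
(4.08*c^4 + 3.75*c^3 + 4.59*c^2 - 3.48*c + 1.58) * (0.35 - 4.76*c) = -19.4208*c^5 - 16.422*c^4 - 20.5359*c^3 + 18.1713*c^2 - 8.7388*c + 0.553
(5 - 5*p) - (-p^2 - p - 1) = p^2 - 4*p + 6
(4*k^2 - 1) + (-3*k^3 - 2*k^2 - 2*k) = -3*k^3 + 2*k^2 - 2*k - 1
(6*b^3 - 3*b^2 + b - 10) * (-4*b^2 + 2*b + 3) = -24*b^5 + 24*b^4 + 8*b^3 + 33*b^2 - 17*b - 30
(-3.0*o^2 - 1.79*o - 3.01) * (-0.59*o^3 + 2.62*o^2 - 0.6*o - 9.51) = 1.77*o^5 - 6.8039*o^4 - 1.1139*o^3 + 21.7178*o^2 + 18.8289*o + 28.6251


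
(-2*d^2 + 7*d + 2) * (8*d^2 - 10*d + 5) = -16*d^4 + 76*d^3 - 64*d^2 + 15*d + 10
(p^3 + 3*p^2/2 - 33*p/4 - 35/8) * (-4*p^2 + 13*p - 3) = -4*p^5 + 7*p^4 + 99*p^3/2 - 377*p^2/4 - 257*p/8 + 105/8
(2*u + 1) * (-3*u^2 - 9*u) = -6*u^3 - 21*u^2 - 9*u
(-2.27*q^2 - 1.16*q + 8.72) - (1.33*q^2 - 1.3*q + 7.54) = -3.6*q^2 + 0.14*q + 1.18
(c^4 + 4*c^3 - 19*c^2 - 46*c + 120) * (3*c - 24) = 3*c^5 - 12*c^4 - 153*c^3 + 318*c^2 + 1464*c - 2880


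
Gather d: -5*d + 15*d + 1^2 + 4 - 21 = 10*d - 16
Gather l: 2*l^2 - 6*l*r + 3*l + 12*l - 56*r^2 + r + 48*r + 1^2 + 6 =2*l^2 + l*(15 - 6*r) - 56*r^2 + 49*r + 7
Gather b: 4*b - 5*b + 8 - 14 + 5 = -b - 1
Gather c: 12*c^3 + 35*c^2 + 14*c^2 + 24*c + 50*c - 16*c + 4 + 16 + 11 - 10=12*c^3 + 49*c^2 + 58*c + 21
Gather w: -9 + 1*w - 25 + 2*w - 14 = 3*w - 48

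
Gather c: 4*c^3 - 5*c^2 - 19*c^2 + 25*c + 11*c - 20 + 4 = 4*c^3 - 24*c^2 + 36*c - 16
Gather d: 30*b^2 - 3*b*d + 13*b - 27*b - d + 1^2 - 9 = 30*b^2 - 14*b + d*(-3*b - 1) - 8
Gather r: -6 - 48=-54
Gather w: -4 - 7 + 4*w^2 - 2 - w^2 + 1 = 3*w^2 - 12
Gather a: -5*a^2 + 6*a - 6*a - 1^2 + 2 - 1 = -5*a^2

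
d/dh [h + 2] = 1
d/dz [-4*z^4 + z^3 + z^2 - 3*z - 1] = -16*z^3 + 3*z^2 + 2*z - 3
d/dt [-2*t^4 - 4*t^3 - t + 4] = -8*t^3 - 12*t^2 - 1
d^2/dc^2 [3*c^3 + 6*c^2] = 18*c + 12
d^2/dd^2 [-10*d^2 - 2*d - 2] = -20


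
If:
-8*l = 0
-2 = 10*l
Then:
No Solution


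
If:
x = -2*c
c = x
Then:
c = 0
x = 0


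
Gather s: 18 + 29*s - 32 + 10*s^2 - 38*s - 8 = 10*s^2 - 9*s - 22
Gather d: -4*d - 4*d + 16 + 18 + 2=36 - 8*d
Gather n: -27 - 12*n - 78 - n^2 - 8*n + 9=-n^2 - 20*n - 96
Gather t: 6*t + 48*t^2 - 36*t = 48*t^2 - 30*t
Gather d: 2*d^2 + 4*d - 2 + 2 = 2*d^2 + 4*d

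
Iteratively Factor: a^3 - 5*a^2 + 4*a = (a - 4)*(a^2 - a) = a*(a - 4)*(a - 1)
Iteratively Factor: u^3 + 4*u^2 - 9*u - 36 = (u + 4)*(u^2 - 9) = (u - 3)*(u + 4)*(u + 3)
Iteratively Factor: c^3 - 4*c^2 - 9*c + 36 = (c - 3)*(c^2 - c - 12) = (c - 3)*(c + 3)*(c - 4)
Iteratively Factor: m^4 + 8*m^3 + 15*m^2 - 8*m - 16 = (m + 4)*(m^3 + 4*m^2 - m - 4) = (m + 4)^2*(m^2 - 1) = (m - 1)*(m + 4)^2*(m + 1)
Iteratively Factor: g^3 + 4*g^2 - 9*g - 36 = (g + 4)*(g^2 - 9) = (g + 3)*(g + 4)*(g - 3)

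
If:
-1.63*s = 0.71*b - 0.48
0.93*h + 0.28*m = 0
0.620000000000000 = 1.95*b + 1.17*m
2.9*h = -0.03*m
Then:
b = 0.32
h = 0.00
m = 0.00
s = 0.16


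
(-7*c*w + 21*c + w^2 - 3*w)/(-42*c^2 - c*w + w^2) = (w - 3)/(6*c + w)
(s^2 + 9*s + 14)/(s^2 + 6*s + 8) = (s + 7)/(s + 4)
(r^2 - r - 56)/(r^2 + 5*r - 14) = (r - 8)/(r - 2)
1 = 1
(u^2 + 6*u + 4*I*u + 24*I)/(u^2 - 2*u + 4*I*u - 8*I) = (u + 6)/(u - 2)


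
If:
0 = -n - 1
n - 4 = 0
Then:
No Solution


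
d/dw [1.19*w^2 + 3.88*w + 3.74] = 2.38*w + 3.88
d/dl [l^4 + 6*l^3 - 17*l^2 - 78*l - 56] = 4*l^3 + 18*l^2 - 34*l - 78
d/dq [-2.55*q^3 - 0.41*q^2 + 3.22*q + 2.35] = -7.65*q^2 - 0.82*q + 3.22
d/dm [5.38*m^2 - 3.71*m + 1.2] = 10.76*m - 3.71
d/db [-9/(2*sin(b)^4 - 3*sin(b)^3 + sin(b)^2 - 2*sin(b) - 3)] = 9*(8*sin(b)^3 - 9*sin(b)^2 + 2*sin(b) - 2)*cos(b)/(2*sin(b)^4 - 3*sin(b)^3 + sin(b)^2 - 2*sin(b) - 3)^2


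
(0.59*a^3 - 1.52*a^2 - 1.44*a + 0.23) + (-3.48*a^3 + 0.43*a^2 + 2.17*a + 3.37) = -2.89*a^3 - 1.09*a^2 + 0.73*a + 3.6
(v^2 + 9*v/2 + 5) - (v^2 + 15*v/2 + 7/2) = 3/2 - 3*v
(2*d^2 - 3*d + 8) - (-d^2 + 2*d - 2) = 3*d^2 - 5*d + 10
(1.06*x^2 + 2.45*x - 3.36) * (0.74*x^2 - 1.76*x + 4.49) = 0.7844*x^4 - 0.0526*x^3 - 2.039*x^2 + 16.9141*x - 15.0864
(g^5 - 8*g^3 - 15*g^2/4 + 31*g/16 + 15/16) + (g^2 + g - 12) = g^5 - 8*g^3 - 11*g^2/4 + 47*g/16 - 177/16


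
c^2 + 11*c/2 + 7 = (c + 2)*(c + 7/2)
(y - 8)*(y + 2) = y^2 - 6*y - 16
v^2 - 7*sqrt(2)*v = v*(v - 7*sqrt(2))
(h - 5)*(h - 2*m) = h^2 - 2*h*m - 5*h + 10*m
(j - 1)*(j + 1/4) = j^2 - 3*j/4 - 1/4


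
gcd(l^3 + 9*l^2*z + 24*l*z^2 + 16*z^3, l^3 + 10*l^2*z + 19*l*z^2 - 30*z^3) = 1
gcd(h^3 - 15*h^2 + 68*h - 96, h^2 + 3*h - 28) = h - 4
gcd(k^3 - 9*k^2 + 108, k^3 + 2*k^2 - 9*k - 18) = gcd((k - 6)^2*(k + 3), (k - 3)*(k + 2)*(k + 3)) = k + 3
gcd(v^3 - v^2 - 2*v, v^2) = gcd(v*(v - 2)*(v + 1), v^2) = v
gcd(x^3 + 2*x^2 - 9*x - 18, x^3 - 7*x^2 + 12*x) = x - 3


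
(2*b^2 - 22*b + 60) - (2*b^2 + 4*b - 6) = 66 - 26*b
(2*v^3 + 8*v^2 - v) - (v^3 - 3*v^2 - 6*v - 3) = v^3 + 11*v^2 + 5*v + 3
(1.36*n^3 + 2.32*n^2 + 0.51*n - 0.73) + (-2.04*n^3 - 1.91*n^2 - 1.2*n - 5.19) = -0.68*n^3 + 0.41*n^2 - 0.69*n - 5.92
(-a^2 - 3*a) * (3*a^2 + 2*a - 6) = -3*a^4 - 11*a^3 + 18*a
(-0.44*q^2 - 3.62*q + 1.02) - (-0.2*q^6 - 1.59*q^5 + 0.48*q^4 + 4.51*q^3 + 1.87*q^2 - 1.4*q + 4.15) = 0.2*q^6 + 1.59*q^5 - 0.48*q^4 - 4.51*q^3 - 2.31*q^2 - 2.22*q - 3.13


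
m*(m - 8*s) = m^2 - 8*m*s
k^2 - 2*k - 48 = (k - 8)*(k + 6)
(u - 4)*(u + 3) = u^2 - u - 12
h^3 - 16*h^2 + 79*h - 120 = (h - 8)*(h - 5)*(h - 3)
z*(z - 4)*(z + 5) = z^3 + z^2 - 20*z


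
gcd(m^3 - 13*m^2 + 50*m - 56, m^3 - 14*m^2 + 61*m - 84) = m^2 - 11*m + 28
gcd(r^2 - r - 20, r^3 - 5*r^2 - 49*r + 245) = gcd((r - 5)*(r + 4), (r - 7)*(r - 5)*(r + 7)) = r - 5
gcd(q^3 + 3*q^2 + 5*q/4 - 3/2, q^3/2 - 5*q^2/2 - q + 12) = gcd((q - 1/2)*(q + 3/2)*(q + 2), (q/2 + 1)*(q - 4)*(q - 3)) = q + 2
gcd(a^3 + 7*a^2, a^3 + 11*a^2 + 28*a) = a^2 + 7*a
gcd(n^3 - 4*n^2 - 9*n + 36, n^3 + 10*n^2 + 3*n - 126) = n - 3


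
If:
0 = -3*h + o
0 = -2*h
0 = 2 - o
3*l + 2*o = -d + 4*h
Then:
No Solution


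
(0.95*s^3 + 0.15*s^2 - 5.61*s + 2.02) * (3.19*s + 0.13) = 3.0305*s^4 + 0.602*s^3 - 17.8764*s^2 + 5.7145*s + 0.2626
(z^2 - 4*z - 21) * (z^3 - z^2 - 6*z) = z^5 - 5*z^4 - 23*z^3 + 45*z^2 + 126*z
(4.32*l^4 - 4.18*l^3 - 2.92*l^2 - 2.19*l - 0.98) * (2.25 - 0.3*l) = -1.296*l^5 + 10.974*l^4 - 8.529*l^3 - 5.913*l^2 - 4.6335*l - 2.205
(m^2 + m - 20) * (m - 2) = m^3 - m^2 - 22*m + 40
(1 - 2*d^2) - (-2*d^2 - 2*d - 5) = 2*d + 6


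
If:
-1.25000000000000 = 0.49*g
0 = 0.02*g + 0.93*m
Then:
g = -2.55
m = 0.05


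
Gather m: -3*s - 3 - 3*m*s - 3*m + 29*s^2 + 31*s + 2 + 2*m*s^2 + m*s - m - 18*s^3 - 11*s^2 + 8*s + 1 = m*(2*s^2 - 2*s - 4) - 18*s^3 + 18*s^2 + 36*s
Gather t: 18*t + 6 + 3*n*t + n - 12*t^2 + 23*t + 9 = n - 12*t^2 + t*(3*n + 41) + 15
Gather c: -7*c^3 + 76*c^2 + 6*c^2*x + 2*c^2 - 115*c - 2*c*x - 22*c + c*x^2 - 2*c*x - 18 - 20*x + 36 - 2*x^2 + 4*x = -7*c^3 + c^2*(6*x + 78) + c*(x^2 - 4*x - 137) - 2*x^2 - 16*x + 18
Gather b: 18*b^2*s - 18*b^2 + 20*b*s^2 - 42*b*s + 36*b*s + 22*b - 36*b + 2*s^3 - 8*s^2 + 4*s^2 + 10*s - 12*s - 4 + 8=b^2*(18*s - 18) + b*(20*s^2 - 6*s - 14) + 2*s^3 - 4*s^2 - 2*s + 4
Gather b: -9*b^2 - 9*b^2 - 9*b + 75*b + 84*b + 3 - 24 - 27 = -18*b^2 + 150*b - 48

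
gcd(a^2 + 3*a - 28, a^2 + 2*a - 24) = a - 4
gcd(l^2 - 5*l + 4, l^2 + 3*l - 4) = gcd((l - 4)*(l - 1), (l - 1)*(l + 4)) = l - 1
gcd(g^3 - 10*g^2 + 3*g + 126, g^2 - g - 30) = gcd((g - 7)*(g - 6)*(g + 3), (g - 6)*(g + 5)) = g - 6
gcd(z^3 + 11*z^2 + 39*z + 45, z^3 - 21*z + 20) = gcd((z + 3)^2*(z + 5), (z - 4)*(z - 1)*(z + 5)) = z + 5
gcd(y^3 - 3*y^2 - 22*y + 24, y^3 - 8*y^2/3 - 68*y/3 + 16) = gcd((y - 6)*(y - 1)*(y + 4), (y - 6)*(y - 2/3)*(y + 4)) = y^2 - 2*y - 24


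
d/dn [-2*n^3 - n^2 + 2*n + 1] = -6*n^2 - 2*n + 2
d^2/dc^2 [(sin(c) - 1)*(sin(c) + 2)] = -sin(c) + 2*cos(2*c)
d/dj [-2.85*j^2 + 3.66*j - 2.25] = 3.66 - 5.7*j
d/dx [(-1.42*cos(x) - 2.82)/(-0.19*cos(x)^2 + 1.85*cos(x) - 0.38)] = (0.2698*cos(x)^2 + 1.0716*cos(x) - 5.7566)*sin(x)/(0.0361*cos(x)^4 - 0.703*cos(x)^3 + 3.5669*cos(x)^2 - 1.406*cos(x) + 0.1444)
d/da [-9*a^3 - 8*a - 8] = -27*a^2 - 8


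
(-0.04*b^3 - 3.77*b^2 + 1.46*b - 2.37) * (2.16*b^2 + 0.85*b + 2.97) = -0.0864*b^5 - 8.1772*b^4 - 0.1697*b^3 - 15.0751*b^2 + 2.3217*b - 7.0389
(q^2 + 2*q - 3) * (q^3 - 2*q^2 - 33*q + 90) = q^5 - 40*q^3 + 30*q^2 + 279*q - 270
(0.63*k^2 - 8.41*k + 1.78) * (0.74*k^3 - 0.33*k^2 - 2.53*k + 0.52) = 0.4662*k^5 - 6.4313*k^4 + 2.4986*k^3 + 21.0175*k^2 - 8.8766*k + 0.9256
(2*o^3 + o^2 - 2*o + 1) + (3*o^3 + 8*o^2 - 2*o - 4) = 5*o^3 + 9*o^2 - 4*o - 3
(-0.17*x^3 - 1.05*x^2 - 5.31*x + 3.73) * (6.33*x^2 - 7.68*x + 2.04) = -1.0761*x^5 - 5.3409*x^4 - 25.8951*x^3 + 62.2497*x^2 - 39.4788*x + 7.6092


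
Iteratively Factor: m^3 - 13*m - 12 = (m + 1)*(m^2 - m - 12) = (m - 4)*(m + 1)*(m + 3)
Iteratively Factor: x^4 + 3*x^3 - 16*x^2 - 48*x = (x - 4)*(x^3 + 7*x^2 + 12*x) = (x - 4)*(x + 3)*(x^2 + 4*x) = (x - 4)*(x + 3)*(x + 4)*(x)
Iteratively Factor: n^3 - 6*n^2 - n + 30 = (n + 2)*(n^2 - 8*n + 15) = (n - 3)*(n + 2)*(n - 5)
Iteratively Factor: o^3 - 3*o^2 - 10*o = (o)*(o^2 - 3*o - 10) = o*(o + 2)*(o - 5)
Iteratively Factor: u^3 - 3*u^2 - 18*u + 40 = (u - 5)*(u^2 + 2*u - 8) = (u - 5)*(u - 2)*(u + 4)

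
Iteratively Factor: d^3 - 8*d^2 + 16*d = (d - 4)*(d^2 - 4*d) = (d - 4)^2*(d)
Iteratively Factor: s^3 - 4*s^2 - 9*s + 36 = (s + 3)*(s^2 - 7*s + 12) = (s - 3)*(s + 3)*(s - 4)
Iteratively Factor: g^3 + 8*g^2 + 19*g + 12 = (g + 4)*(g^2 + 4*g + 3) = (g + 1)*(g + 4)*(g + 3)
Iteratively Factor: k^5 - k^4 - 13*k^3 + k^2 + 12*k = (k + 1)*(k^4 - 2*k^3 - 11*k^2 + 12*k) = k*(k + 1)*(k^3 - 2*k^2 - 11*k + 12) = k*(k - 1)*(k + 1)*(k^2 - k - 12) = k*(k - 4)*(k - 1)*(k + 1)*(k + 3)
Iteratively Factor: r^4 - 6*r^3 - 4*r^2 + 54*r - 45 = (r - 1)*(r^3 - 5*r^2 - 9*r + 45) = (r - 5)*(r - 1)*(r^2 - 9) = (r - 5)*(r - 3)*(r - 1)*(r + 3)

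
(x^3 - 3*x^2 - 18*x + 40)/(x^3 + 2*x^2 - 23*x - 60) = (x - 2)/(x + 3)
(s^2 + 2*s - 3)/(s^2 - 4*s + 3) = (s + 3)/(s - 3)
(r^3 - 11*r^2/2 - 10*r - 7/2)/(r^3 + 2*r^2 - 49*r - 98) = (2*r^2 + 3*r + 1)/(2*(r^2 + 9*r + 14))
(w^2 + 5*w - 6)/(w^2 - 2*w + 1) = (w + 6)/(w - 1)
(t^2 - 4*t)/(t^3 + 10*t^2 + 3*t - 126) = t*(t - 4)/(t^3 + 10*t^2 + 3*t - 126)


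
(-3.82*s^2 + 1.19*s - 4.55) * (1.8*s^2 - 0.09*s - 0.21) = -6.876*s^4 + 2.4858*s^3 - 7.4949*s^2 + 0.1596*s + 0.9555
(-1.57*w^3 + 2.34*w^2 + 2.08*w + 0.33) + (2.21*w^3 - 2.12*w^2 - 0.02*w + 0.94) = 0.64*w^3 + 0.22*w^2 + 2.06*w + 1.27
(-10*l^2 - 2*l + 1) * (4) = -40*l^2 - 8*l + 4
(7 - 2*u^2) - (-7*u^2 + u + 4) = 5*u^2 - u + 3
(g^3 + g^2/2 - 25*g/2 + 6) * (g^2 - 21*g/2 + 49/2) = g^5 - 10*g^4 + 27*g^3/4 + 299*g^2/2 - 1477*g/4 + 147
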